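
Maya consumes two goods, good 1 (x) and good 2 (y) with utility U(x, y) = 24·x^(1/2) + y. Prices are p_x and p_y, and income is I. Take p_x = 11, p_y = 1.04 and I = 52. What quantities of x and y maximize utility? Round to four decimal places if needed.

MU_x = 12/√x, MU_y = 1. Tangency: 12/√x = p_x/p_y.
Thus x* = (12·p_y/p_x)² — independent of I — with the rest of income spent on y.
Plugging in: x* = (12·1.04/11)² = 1.2872, y* = 36.3855.

x* = 1.2872, y* = 36.3855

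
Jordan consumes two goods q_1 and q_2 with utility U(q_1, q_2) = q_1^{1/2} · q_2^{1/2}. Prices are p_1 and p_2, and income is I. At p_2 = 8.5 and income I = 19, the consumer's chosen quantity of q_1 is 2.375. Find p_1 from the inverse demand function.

MU_q_1/MU_q_2 = (0.5·q_2)/(0.5·q_1); tangency sets this equal to p_1/p_2.
So 0.5·p_2·q_2 = 0.5·p_1·q_1; combined with the budget, a share 0.5 of income goes to q_1.
Demand: q_1*(p_1,p_2,I) = 0.5·I/p_1 and q_2* = 0.5·I/p_2.
Set q_1* = 2.375 in the demand function and solve for p_1: p_1 = 4.

p_1 = 4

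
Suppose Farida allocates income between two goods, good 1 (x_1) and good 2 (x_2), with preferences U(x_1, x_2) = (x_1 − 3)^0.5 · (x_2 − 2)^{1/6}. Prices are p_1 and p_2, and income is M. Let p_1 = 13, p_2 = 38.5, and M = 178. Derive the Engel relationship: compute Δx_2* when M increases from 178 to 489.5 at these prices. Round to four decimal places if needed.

This is Cobb-Douglas in (x_1−3, x_2−2): tangency gives 0.5·p_2·(x_2−2) = 1/6·p_1·(x_1−3).
After buying the subsistence bundle (3, 2), a share 0.75 of the remaining income goes to x_1: x_1* = 3 + 0.75·(M − 3p_1 − 2p_2)/p_1.
Discretionary income = 178 − 3·13 − 2·38.5 = 62; x_2* = 2 + 0.25·62/38.5 = 2.4026.
At M' = 489.5: x_2* = 4.4253. Change: 4.4253 − 2.4026 = 2.0227.

Δx_2* = 2.0227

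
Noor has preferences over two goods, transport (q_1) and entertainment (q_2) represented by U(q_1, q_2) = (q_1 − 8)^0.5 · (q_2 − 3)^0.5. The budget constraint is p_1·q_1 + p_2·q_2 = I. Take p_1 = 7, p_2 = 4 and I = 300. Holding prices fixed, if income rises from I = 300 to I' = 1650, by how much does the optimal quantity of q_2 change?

Δq_2* = 168.75

Substituting into the budget: q_1* = 8 + 0.5·(I − 8·p_1 − 3·p_2)/p_1, and q_2* = 3 + 0.5·(…)/p_2.
Discretionary income = 300 − 8·7 − 3·4 = 232; q_2* = 3 + 0.5·232/4 = 32.
At I' = 1650: q_2* = 200.75. Change: 200.75 − 32 = 168.75.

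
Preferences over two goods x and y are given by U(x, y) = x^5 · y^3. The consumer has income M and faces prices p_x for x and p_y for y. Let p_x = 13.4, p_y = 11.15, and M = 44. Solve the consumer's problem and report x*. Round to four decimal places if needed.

Tangency: MRS = (5/3)·y/x = p_x/p_y.
Rearranging, p_y·y = (3/5)·p_x·x. Substituting into the budget gives p_x·x·(1 + (3/5)) = M.
Demand: x*(p_x,p_y,M) = 0.625·M/p_x and y* = 0.375·M/p_y.
At p_x=13.4, p_y=11.15, M=44: x* = 0.625·44/13.4 = 2.0522.

x* = 2.0522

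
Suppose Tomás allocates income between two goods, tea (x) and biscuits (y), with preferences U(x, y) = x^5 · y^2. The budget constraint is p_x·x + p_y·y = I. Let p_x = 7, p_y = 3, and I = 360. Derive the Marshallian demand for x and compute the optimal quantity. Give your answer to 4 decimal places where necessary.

MU_x/MU_y = (5·y)/(2·x); tangency sets this equal to p_x/p_y.
Rearranging, p_y·y = (2/5)·p_x·x. Substituting into the budget gives p_x·x·(1 + (2/5)) = I.
Demand: x*(p_x,p_y,I) = 5/7·I/p_x and y* = 2/7·I/p_y.
At p_x=7, p_y=3, I=360: x* = 5/7·360/7 = 36.7347.

x* = 36.7347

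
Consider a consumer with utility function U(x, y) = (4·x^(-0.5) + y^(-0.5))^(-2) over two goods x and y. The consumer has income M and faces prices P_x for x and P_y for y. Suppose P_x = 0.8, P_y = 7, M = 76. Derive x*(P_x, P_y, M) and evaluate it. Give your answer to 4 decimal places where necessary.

x* = 52.2619

From the CES first-order condition, 4·(y/x)^(1.5) = P_x/P_y.
Hence y/x = ((1/4)·P_x/P_y)^(1/(1.5)), i.e. raised to the 2/3 power.
Substitute y = (y/x)·x into the budget: x* = M/(P_x + P_y·(y/x)).
Numerically y/x = 0.093459, so x* = 76/(0.8 + 7·0.093459) = 52.2619.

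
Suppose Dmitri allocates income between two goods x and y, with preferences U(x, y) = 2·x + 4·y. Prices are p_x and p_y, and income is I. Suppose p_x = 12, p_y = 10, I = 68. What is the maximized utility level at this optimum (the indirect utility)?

V = 27.2

Perfect substitutes: compare marginal utility per dollar. 2/p_x vs 4/p_y → 0.1667 vs 0.4.
y gives more utility per dollar, so spend all income on y: y* = I/p_y, x* = 0.
Numerically: x* = 0, y* = 6.8.
Utility at the optimum: U(0, 6.8) = 27.2.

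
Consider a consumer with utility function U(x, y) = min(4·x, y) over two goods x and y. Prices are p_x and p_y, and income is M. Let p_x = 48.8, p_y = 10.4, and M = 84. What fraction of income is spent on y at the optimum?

share on y = 0.4602

Demand: x*(p_x,p_y,M) = M/(p_x + 4·p_y), y* = 4·M/(p_x + 4·p_y).
Here 48.8 + 4·10.4 = 90.4, giving x* = 0.9292 and y* = 3.7168.
Expenditure on y: 10.4·3.7168 = 38.6549; share = 0.4602.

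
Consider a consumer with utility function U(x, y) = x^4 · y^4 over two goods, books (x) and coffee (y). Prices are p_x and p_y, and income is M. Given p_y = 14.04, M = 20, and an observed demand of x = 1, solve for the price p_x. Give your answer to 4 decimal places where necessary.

p_x = 10

The MRS is y/x. Set MRS = p_x/p_y.
So 4·p_y·y = 4·p_x·x; combined with the budget, a share 0.5 of income goes to x.
Demand: x*(p_x,p_y,M) = 0.5·M/p_x and y* = 0.5·M/p_y.
Set x* = 1 in the demand function and solve for p_x: p_x = 10.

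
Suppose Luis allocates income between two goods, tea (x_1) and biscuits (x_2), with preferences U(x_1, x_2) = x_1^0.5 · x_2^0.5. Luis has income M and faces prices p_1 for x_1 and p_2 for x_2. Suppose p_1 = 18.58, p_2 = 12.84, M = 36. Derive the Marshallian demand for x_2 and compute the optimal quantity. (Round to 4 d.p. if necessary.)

x_2* = 1.4019

MU_x_1/MU_x_2 = (0.5·x_2)/(0.5·x_1); tangency sets this equal to p_1/p_2.
Rearranging, p_2·x_2 = p_1·x_1. Substituting into the budget gives p_1·x_1·(1 + 1) = M.
Demand: x_1*(p_1,p_2,M) = 0.5·M/p_1 and x_2* = 0.5·M/p_2.
At p_1=18.58, p_2=12.84, M=36: x_2* = 0.5·36/12.84 = 1.4019.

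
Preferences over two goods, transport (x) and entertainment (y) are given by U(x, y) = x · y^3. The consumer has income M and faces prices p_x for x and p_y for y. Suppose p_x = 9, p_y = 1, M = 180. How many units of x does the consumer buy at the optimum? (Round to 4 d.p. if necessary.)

x* = 5

MU_x/MU_y = (y)/(3·x); tangency sets this equal to p_x/p_y.
Rearranging, p_y·y = 3·p_x·x. Substituting into the budget gives p_x·x·(1 + 3) = M.
Demand: x*(p_x,p_y,M) = 0.25·M/p_x and y* = 0.75·M/p_y.
At p_x=9, p_y=1, M=180: x* = 0.25·180/9 = 5.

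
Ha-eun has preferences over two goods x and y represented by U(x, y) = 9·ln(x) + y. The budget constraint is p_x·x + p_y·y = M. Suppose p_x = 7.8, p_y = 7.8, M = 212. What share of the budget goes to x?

share on x = 0.3311

Set MRS = p_x/p_y: (9/x)/1 = p_x/p_y.
So x*(p_x,p_y) = 9·p_y/p_x, independent of income; and y* = (M − 9·p_y)/p_y.
At the given prices: x* = 9·7.8/7.8 = 9, and y* = 18.1795.
Expenditure on x: 7.8·9 = 70.2; share = 0.3311.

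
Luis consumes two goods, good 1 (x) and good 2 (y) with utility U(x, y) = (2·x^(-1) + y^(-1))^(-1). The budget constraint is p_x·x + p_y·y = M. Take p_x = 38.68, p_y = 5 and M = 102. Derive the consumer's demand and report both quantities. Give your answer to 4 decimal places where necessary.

x* = 2.1025, y* = 4.135

MRS = MU_x/MU_y = 2·(y/x)^(2). Set equal to p_x/p_y.
Hence y/x = ((1/2)·p_x/p_y)^(1/(2)), i.e. raised to the 0.5 power.
Substitute y = (y/x)·x into the budget: x* = M/(p_x + p_y·(y/x)).
Numerically y/x = 1.966723, so x* = 102/(38.68 + 5·1.966723) = 2.1025 and y* = 1.966723·2.1025 = 4.135.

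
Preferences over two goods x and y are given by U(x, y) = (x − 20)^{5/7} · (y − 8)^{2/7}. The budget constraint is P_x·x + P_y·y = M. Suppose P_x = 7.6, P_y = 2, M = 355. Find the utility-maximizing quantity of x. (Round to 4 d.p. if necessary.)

Substituting into the budget: x* = 20 + 5/7·(M − 20·P_x − 8·P_y)/P_x, and y* = 8 + 2/7·(…)/P_y.
Discretionary income = 355 − 20·7.6 − 8·2 = 187; x* = 20 + 5/7·187/7.6 = 37.5752.

x* = 37.5752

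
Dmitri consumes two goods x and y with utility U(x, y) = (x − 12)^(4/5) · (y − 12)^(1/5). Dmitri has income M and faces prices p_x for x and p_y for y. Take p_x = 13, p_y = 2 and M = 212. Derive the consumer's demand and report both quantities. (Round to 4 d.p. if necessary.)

MRS = 4·(y−12)/(x−12). Tangency with p_x/p_y gives y−12 = (1/4)·(p_x/p_y)·(x−12).
After buying the subsistence bundle (12, 12), a share 0.8 of the remaining income goes to x: x* = 12 + 0.8·(M − 12p_x − 12p_y)/p_x.
Discretionary income = 212 − 12·13 − 12·2 = 32; x* = 12 + 0.8·32/13 = 13.9692; y* = 12 + 0.2·32/2 = 15.2.

x* = 13.9692, y* = 15.2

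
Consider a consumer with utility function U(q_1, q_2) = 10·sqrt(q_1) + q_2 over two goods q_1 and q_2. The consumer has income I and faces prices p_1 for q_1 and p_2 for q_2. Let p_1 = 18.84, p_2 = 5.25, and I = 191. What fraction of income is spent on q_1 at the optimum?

share on q_1 = 0.1915

Set MRS = p_1/p_2: 5·q_1^(−1/2) = p_1/p_2.
Thus q_1* = (5·p_2/p_1)² — independent of I — with the rest of income spent on q_2.
Plugging in: q_1* = (5·5.25/18.84)² = 1.9413, q_2* = 29.4144.
Expenditure on q_1: 18.84·1.9413 = 36.5744; share = 0.1915.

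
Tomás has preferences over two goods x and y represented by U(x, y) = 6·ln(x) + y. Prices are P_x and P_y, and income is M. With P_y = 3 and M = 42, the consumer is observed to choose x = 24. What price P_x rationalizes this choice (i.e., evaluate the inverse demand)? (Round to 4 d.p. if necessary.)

MU_x = 6/x, MU_y = 1. Tangency: 6/x = P_x/P_y.
So x*(P_x,P_y) = 6·P_y/P_x, independent of income; and y* = (M − 6·P_y)/P_y.
Set x* = 24 in the demand function and solve for P_x: P_x = 0.75.

P_x = 0.75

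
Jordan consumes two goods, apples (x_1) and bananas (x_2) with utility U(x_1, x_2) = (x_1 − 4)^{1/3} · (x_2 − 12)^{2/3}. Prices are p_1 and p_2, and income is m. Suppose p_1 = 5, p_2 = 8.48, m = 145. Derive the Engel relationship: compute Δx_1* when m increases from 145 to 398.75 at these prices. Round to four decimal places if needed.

Δx_1* = 16.9167

Discretionary income = 145 − 4·5 − 12·8.48 = 23.24; x_1* = 4 + 1/3·23.24/5 = 5.5493.
At m' = 398.75: x_1* = 22.466. Change: 22.466 − 5.5493 = 16.9167.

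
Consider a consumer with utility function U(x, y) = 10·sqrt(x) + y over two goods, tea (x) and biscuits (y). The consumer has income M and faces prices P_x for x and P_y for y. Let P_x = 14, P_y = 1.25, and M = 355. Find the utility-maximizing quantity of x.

x* = 0.1993

MU_x = 5/√x, MU_y = 1. Tangency: 5/√x = P_x/P_y.
Solve: √x = 5·P_y/P_x, so x*(P_x,P_y) = (5·P_y/P_x)², and y* = (M − P_x·x*)/P_y.
Plugging in: x* = (5·1.25/14)² = 0.1993.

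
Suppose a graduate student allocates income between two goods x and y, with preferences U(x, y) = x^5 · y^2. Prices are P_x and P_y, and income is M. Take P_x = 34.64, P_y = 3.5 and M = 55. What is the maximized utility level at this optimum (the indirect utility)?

V = 37.8214

Tangency: MRS = (5/2)·y/x = P_x/P_y.
Rearranging, P_y·y = (2/5)·P_x·x. Substituting into the budget gives P_x·x·(1 + (2/5)) = M.
Demand: x*(P_x,P_y,M) = 5/7·M/P_x and y* = 2/7·M/P_y.
At P_x=34.64, P_y=3.5, M=55: x* = 5/7·55/34.64 = 1.1341, y* = 4.4898.
Utility at the optimum: U(1.1341, 4.4898) = 37.8214.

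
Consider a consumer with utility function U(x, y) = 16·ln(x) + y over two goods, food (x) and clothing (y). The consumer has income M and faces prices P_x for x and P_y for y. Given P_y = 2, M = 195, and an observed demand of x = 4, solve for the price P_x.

P_x = 8

MU_x = 16/x, MU_y = 1. Tangency: 16/x = P_x/P_y.
So x*(P_x,P_y) = 16·P_y/P_x, independent of income; and y* = (M − 16·P_y)/P_y.
Set x* = 4 in the demand function and solve for P_x: P_x = 8.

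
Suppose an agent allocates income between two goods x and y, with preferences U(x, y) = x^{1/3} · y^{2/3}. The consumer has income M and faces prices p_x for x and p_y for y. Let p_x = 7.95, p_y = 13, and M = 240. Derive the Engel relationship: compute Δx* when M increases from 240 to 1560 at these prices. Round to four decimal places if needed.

At p_x=7.95, p_y=13, M=240: x* = 1/3·240/7.95 = 10.0629.
At M' = 1560: x* = 65.4088. Change: 65.4088 − 10.0629 = 55.3459.

Δx* = 55.3459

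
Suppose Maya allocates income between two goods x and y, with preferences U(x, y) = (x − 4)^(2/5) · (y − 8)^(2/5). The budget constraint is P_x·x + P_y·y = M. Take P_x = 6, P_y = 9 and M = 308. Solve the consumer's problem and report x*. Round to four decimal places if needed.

This is Cobb-Douglas in (x−4, y−8): tangency gives 0.4·P_y·(y−8) = 0.4·P_x·(x−4).
After buying the subsistence bundle (4, 8), a share 0.5 of the remaining income goes to x: x* = 4 + 0.5·(M − 4P_x − 8P_y)/P_x.
Discretionary income = 308 − 4·6 − 8·9 = 212; x* = 4 + 0.5·212/6 = 21.6667.

x* = 21.6667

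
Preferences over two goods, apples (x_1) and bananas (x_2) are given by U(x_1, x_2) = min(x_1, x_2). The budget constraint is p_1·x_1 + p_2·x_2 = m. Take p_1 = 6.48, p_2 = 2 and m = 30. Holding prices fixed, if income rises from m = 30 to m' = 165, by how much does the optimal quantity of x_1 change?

Δx_1* = 15.9198

Leontief preferences: the optimum is at the kink where x_1/1 = x_2/1, i.e. x_2 = x_1.
Budget: p_1·x_1 + p_2·x_1 = m, so (p_1 + p_2)·x_1 = m.
Demand: x_1*(p_1,p_2,m) = m/(p_1 + p_2), x_2* = m/(p_1 + p_2).
Here 6.48 + 2 = 8.48, giving x_1* = 3.5377.
At m' = 165: x_1* = 19.4575. Change: 19.4575 − 3.5377 = 15.9198.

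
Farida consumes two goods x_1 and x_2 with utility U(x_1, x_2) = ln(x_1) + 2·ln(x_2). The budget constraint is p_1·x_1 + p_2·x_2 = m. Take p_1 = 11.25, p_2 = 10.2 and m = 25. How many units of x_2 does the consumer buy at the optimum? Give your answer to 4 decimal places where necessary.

Demand: x_1*(p_1,p_2,m) = 1/3·m/p_1 and x_2* = 2/3·m/p_2.
At p_1=11.25, p_2=10.2, m=25: x_2* = 2/3·25/10.2 = 1.634.

x_2* = 1.634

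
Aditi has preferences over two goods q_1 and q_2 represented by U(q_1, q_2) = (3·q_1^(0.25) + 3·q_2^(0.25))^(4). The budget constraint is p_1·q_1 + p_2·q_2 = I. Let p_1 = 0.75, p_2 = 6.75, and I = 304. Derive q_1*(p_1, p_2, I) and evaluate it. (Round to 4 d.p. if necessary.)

q_1* = 273.7352

MRS = MU_q_1/MU_q_2 = (q_2/q_1)^(0.75). Set equal to p_1/p_2.
Hence q_2/q_1 = (p_1/p_2)^(1/(0.75)), i.e. raised to the 4/3 power.
With the ratio pinned down, the budget gives q_1* = I/(p_1 + p_2·(q_2/q_1)) and q_2* = (q_2/q_1)·q_1*.
Numerically q_2/q_1 = 0.053417, so q_1* = 304/(0.75 + 6.75·0.053417) = 273.7352.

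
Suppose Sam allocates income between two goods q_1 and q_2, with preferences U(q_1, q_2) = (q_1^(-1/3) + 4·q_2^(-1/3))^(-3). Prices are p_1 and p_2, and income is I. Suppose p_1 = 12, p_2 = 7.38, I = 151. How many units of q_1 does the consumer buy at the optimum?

q_1* = 3.5904

With the ratio pinned down, the budget gives q_1* = I/(p_1 + p_2·(q_2/q_1)) and q_2* = (q_2/q_1)·q_1*.
Numerically q_2/q_1 = 4.072758, so q_1* = 151/(12 + 7.38·4.072758) = 3.5904.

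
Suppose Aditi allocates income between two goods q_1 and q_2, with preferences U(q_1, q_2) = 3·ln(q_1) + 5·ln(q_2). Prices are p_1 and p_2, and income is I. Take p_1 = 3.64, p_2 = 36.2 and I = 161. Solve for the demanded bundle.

q_1* = 16.5865, q_2* = 2.7797

Demand: q_1*(p_1,p_2,I) = 0.375·I/p_1 and q_2* = 0.625·I/p_2.
At p_1=3.64, p_2=36.2, I=161: q_1* = 0.375·161/3.64 = 16.5865, q_2* = 2.7797.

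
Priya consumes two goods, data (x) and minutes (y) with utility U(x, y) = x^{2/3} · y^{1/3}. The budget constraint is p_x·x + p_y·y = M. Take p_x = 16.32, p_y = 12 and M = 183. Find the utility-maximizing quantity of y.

y* = 5.0833

Demand: x*(p_x,p_y,M) = 2/3·M/p_x and y* = 1/3·M/p_y.
At p_x=16.32, p_y=12, M=183: y* = 1/3·183/12 = 5.0833.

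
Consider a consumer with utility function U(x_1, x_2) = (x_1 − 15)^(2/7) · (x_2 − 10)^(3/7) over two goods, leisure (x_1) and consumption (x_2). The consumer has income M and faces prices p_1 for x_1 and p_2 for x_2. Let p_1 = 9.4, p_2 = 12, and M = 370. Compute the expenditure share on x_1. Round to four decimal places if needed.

share on x_1 = 0.4989

This is Cobb-Douglas in (x_1−15, x_2−10): tangency gives 2/7·p_2·(x_2−10) = 3/7·p_1·(x_1−15).
After buying the subsistence bundle (15, 10), a share 0.4 of the remaining income goes to x_1: x_1* = 15 + 0.4·(M − 15p_1 − 10p_2)/p_1.
Discretionary income = 370 − 15·9.4 − 10·12 = 109; x_1* = 15 + 0.4·109/9.4 = 19.6383; x_2* = 10 + 0.6·109/12 = 15.45.
Expenditure on x_1: 9.4·19.6383 = 184.6; share = 0.4989.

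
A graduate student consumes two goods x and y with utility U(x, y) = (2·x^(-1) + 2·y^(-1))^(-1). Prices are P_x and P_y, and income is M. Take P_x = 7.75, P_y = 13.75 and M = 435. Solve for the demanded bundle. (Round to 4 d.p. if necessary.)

x* = 24.0692, y* = 18.0701

MU_x ∝ 2·x^(-2), MU_y ∝ 2·y^(-2), so MRS = (y/x)^(2) = P_x/P_y.
Solve for the ratio: y/x = [P_x/P_y]^(0.5).
With the ratio pinned down, the budget gives x* = M/(P_x + P_y·(y/x)) and y* = (y/x)·x*.
Numerically y/x = 0.750757, so x* = 435/(7.75 + 13.75·0.750757) = 24.0692 and y* = 0.750757·24.0692 = 18.0701.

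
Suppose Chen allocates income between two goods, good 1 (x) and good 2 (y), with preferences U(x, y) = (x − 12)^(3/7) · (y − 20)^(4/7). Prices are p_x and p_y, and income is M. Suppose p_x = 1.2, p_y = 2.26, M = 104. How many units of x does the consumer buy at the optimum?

x* = 27.8571

This is Cobb-Douglas in (x−12, y−20): tangency gives 3/7·p_y·(y−20) = 4/7·p_x·(x−12).
After buying the subsistence bundle (12, 20), a share 3/7 of the remaining income goes to x: x* = 12 + 3/7·(M − 12p_x − 20p_y)/p_x.
Discretionary income = 104 − 12·1.2 − 20·2.26 = 44.4; x* = 12 + 3/7·44.4/1.2 = 27.8571.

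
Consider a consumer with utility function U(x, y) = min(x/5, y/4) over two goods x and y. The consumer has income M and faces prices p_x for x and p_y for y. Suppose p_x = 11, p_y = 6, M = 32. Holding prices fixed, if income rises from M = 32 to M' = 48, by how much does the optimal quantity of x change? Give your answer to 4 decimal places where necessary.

Δx* = 1.0127

With perfect complements, no substitution: consume in ratio x:y = 5:4.
Budget: p_x·x + p_y·(4/5)·x = M, so (5·p_x + 4·p_y)·x = 5·M.
Demand: x*(p_x,p_y,M) = 5·M/(5·p_x + 4·p_y), y* = 4·M/(5·p_x + 4·p_y).
Here 5·11 + 4·6 = 79, giving x* = 2.0253.
At M' = 48: x* = 3.038. Change: 3.038 − 2.0253 = 1.0127.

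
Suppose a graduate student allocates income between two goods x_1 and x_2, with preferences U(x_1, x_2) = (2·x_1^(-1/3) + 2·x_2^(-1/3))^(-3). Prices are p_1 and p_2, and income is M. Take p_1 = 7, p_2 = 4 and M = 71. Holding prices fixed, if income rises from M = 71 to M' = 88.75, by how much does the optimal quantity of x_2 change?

MU_x_1 ∝ 2·x_1^(-4/3), MU_x_2 ∝ 2·x_2^(-4/3), so MRS = (x_2/x_1)^(4/3) = p_1/p_2.
Solve for the ratio: x_2/x_1 = [p_1/p_2]^(0.75).
Substitute x_2 = (x_2/x_1)·x_1 into the budget: x_1* = M/(p_1 + p_2·(x_2/x_1)).
Numerically x_2/x_1 = 1.521523, so x_1* = 71/(7 + 4·1.521523) = 5.4256 and x_2* = 1.521523·5.4256 = 8.2552.
At M' = 88.75: x_2* = 10.319. Change: 10.319 − 8.2552 = 2.0638.

Δx_2* = 2.0638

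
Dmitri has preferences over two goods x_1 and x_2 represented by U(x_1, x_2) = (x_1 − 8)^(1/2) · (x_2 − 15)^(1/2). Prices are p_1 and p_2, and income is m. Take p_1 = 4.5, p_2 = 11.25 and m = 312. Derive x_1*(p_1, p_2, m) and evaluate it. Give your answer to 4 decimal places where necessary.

MRS = (x_2−15)/(x_1−8). Tangency with p_1/p_2 gives x_2−15 = (p_1/p_2)·(x_1−8).
After buying the subsistence bundle (8, 15), a share 0.5 of the remaining income goes to x_1: x_1* = 8 + 0.5·(m − 8p_1 − 15p_2)/p_1.
Discretionary income = 312 − 8·4.5 − 15·11.25 = 107.25; x_1* = 8 + 0.5·107.25/4.5 = 19.9167.

x_1* = 19.9167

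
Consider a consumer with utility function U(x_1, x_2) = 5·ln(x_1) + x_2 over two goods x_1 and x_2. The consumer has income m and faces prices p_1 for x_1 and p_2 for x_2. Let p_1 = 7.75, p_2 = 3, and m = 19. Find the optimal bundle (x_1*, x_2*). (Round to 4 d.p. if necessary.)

So x_1*(p_1,p_2) = 5·p_2/p_1, independent of income; and x_2* = (m − 5·p_2)/p_2.
At the given prices: x_1* = 5·3/7.75 = 1.9355, and x_2* = 1.3333.

x_1* = 1.9355, x_2* = 1.3333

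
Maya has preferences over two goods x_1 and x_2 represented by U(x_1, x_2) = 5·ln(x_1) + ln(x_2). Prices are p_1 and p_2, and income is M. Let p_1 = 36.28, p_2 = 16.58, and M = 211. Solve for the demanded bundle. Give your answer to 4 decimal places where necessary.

Tangency: MRS = 5·x_2/x_1 = p_1/p_2.
Rearranging, p_2·x_2 = (1/5)·p_1·x_1. Substituting into the budget gives p_1·x_1·(1 + (1/5)) = M.
Demand: x_1*(p_1,p_2,M) = 5/6·M/p_1 and x_2* = 1/6·M/p_2.
At p_1=36.28, p_2=16.58, M=211: x_1* = 5/6·211/36.28 = 4.8466, x_2* = 2.121.

x_1* = 4.8466, x_2* = 2.121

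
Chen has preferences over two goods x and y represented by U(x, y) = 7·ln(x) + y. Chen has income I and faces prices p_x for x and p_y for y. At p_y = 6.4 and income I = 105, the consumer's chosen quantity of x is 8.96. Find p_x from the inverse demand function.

Set MRS = p_x/p_y: (7/x)/1 = p_x/p_y.
So x*(p_x,p_y) = 7·p_y/p_x, independent of income; and y* = (I − 7·p_y)/p_y.
Set x* = 8.96 in the demand function and solve for p_x: p_x = 5.

p_x = 5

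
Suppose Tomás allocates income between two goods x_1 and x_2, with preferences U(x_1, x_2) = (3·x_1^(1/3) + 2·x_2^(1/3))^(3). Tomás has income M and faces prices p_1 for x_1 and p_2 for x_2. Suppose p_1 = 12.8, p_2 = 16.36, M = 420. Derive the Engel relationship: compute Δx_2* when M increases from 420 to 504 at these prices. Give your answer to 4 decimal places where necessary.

Δx_2* = 1.6687

Numerically x_2/x_1 = 0.376707, so x_1* = 420/(12.8 + 16.36·0.376707) = 22.1485 and x_2* = 0.376707·22.1485 = 8.3435.
At M' = 504: x_2* = 10.0122. Change: 10.0122 − 8.3435 = 1.6687.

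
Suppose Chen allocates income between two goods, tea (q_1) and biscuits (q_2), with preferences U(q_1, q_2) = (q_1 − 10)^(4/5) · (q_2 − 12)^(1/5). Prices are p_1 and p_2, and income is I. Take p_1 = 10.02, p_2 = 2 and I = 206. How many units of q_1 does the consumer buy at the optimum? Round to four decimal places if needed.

Let q_1' = q_1−10, q_2' = q_2−12. MRS = 4·q_2'/q_1' = p_1/p_2.
After buying the subsistence bundle (10, 12), a share 0.8 of the remaining income goes to q_1: q_1* = 10 + 0.8·(I − 10p_1 − 12p_2)/p_1.
Discretionary income = 206 − 10·10.02 − 12·2 = 81.8; q_1* = 10 + 0.8·81.8/10.02 = 16.5309.

q_1* = 16.5309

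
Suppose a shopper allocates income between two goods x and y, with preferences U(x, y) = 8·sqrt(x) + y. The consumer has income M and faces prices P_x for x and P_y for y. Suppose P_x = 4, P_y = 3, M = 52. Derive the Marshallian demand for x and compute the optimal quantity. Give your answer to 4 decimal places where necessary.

MU_x = 4/√x, MU_y = 1. Tangency: 4/√x = P_x/P_y.
Solve: √x = 4·P_y/P_x, so x*(P_x,P_y) = (4·P_y/P_x)², and y* = (M − P_x·x*)/P_y.
Plugging in: x* = (4·3/4)² = 9.

x* = 9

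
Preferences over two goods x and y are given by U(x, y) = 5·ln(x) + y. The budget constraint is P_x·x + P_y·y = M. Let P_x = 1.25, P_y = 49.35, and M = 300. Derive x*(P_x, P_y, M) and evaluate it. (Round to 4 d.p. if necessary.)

Set MRS = P_x/P_y: (5/x)/1 = P_x/P_y.
So x*(P_x,P_y) = 5·P_y/P_x, independent of income; and y* = (M − 5·P_y)/P_y.
At the given prices: x* = 5·49.35/1.25 = 197.4.

x* = 197.4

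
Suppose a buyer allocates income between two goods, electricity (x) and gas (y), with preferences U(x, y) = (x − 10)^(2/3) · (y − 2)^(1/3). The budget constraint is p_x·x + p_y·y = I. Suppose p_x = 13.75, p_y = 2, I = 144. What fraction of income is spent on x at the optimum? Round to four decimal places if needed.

MRS = 2·(y−2)/(x−10). Tangency with p_x/p_y gives y−2 = (1/2)·(p_x/p_y)·(x−10).
Substituting into the budget: x* = 10 + 2/3·(I − 10·p_x − 2·p_y)/p_x, and y* = 2 + 1/3·(…)/p_y.
Discretionary income = 144 − 10·13.75 − 2·2 = 2.5; x* = 10 + 2/3·2.5/13.75 = 10.1212; y* = 2 + 1/3·2.5/2 = 2.4167.
Expenditure on x: 13.75·10.1212 = 139.1667; share = 0.9664.

share on x = 0.9664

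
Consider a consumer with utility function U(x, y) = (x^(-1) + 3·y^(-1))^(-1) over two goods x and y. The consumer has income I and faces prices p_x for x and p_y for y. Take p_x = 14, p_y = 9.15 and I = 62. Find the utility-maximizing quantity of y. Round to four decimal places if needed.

MU_x ∝ x^(-2), MU_y ∝ 3·y^(-2), so MRS = (1/3)·(y/x)^(2) = p_x/p_y.
Hence y/x = (3·p_x/p_y)^(1/(2)), i.e. raised to the 0.5 power.
Substitute y = (y/x)·x into the budget: x* = I/(p_x + p_y·(y/x)).
Numerically y/x = 2.142467, so x* = 62/(14 + 9.15·2.142467) = 1.845 and y* = 2.142467·1.845 = 3.9529.

y* = 3.9529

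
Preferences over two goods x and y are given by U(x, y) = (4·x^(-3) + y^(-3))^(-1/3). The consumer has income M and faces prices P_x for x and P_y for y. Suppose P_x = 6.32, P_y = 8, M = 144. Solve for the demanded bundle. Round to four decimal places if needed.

MU_x ∝ 4·x^(-4), MU_y ∝ y^(-4), so MRS = 4·(y/x)^(4) = P_x/P_y.
Hence y/x = ((1/4)·P_x/P_y)^(1/(4)), i.e. raised to the 0.25 power.
With the ratio pinned down, the budget gives x* = M/(P_x + P_y·(y/x)) and y* = (y/x)·x*.
Numerically y/x = 0.666641, so x* = 144/(6.32 + 8·0.666641) = 12.3572 and y* = 0.666641·12.3572 = 8.2378.

x* = 12.3572, y* = 8.2378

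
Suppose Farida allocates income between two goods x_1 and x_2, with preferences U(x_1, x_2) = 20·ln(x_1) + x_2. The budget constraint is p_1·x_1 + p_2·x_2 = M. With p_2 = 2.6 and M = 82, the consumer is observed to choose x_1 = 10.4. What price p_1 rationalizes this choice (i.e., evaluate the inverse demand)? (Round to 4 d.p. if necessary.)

p_1 = 5

MU_x_1 = 20/x_1, MU_x_2 = 1. Tangency: 20/x_1 = p_1/p_2.
So x_1*(p_1,p_2) = 20·p_2/p_1, independent of income; and x_2* = (M − 20·p_2)/p_2.
Set x_1* = 10.4 in the demand function and solve for p_1: p_1 = 5.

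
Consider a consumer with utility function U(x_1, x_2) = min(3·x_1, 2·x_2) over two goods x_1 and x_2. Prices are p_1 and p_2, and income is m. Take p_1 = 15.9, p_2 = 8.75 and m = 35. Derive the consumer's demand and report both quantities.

x_1* = 1.2059, x_2* = 1.8088

Demand: x_1*(p_1,p_2,m) = 2·m/(2·p_1 + 3·p_2), x_2* = 3·m/(2·p_1 + 3·p_2).
Here 2·15.9 + 3·8.75 = 58.05, giving x_1* = 1.2059 and x_2* = 1.8088.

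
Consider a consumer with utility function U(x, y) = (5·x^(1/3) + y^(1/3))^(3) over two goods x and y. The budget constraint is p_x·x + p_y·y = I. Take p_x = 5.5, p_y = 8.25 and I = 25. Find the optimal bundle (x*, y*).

MRS = MU_x/MU_y = 5·(y/x)^(2/3). Set equal to p_x/p_y.
Solve for the ratio: y/x = [(1/5)·p_x/p_y]^(1.5).
Substitute y = (y/x)·x into the budget: x* = I/(p_x + p_y·(y/x)).
Numerically y/x = 0.048686, so x* = 25/(5.5 + 8.25·0.048686) = 4.2361 and y* = 0.048686·4.2361 = 0.2062.

x* = 4.2361, y* = 0.2062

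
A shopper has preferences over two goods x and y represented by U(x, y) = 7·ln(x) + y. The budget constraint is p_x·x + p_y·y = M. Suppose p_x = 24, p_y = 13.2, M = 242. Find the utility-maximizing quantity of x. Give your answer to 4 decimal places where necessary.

MU_x = 7/x, MU_y = 1. Tangency: 7/x = p_x/p_y.
So x*(p_x,p_y) = 7·p_y/p_x, independent of income; and y* = (M − 7·p_y)/p_y.
At the given prices: x* = 7·13.2/24 = 3.85.

x* = 3.85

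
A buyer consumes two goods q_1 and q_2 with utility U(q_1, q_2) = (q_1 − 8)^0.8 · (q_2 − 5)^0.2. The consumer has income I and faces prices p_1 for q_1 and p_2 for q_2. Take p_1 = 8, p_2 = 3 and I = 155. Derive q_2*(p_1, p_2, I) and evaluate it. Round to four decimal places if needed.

Let q_1' = q_1−8, q_2' = q_2−5. MRS = 4·q_2'/q_1' = p_1/p_2.
After buying the subsistence bundle (8, 5), a share 0.8 of the remaining income goes to q_1: q_1* = 8 + 0.8·(I − 8p_1 − 5p_2)/p_1.
Discretionary income = 155 − 8·8 − 5·3 = 76; q_2* = 5 + 0.2·76/3 = 10.0667.

q_2* = 10.0667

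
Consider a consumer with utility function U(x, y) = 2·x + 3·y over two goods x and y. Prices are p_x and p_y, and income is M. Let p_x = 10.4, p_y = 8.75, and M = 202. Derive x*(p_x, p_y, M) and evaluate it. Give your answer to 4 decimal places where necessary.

Perfect substitutes: compare marginal utility per dollar. 2/p_x vs 3/p_y → 0.1923 vs 0.3429.
y gives more utility per dollar, so spend all income on y: y* = M/p_y, x* = 0.
Numerically: x* = 0, y* = 23.0857.

x* = 0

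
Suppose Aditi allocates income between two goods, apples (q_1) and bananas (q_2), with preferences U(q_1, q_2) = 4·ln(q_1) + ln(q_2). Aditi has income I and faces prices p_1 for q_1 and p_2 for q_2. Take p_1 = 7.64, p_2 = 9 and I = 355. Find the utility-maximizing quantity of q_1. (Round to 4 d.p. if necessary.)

q_1* = 37.1728

The MRS is 4·q_2/q_1. Set MRS = p_1/p_2.
Rearranging, p_2·q_2 = (1/4)·p_1·q_1. Substituting into the budget gives p_1·q_1·(1 + (1/4)) = I.
Demand: q_1*(p_1,p_2,I) = 0.8·I/p_1 and q_2* = 0.2·I/p_2.
At p_1=7.64, p_2=9, I=355: q_1* = 0.8·355/7.64 = 37.1728.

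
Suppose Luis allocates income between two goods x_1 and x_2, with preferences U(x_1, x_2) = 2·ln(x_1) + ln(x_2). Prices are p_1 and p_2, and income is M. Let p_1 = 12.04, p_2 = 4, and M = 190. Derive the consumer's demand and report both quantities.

At p_1=12.04, p_2=4, M=190: x_1* = 2/3·190/12.04 = 10.5205, x_2* = 15.8333.

x_1* = 10.5205, x_2* = 15.8333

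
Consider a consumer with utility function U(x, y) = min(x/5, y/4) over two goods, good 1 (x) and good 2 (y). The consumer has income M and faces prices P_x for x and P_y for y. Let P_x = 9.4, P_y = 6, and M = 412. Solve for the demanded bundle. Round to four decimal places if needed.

x* = 29.0141, y* = 23.2113

Leontief preferences: the optimum is at the kink where x/5 = y/4, i.e. y = (4/5)·x.
Budget: P_x·x + P_y·(4/5)·x = M, so (5·P_x + 4·P_y)·x = 5·M.
Demand: x*(P_x,P_y,M) = 5·M/(5·P_x + 4·P_y), y* = 4·M/(5·P_x + 4·P_y).
Here 5·9.4 + 4·6 = 71, giving x* = 29.0141 and y* = 23.2113.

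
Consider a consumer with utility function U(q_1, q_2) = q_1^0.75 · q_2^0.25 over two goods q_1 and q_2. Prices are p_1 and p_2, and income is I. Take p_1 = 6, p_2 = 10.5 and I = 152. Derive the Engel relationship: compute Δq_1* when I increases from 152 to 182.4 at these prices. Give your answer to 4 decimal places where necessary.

Δq_1* = 3.8

The MRS is 3·q_2/q_1. Set MRS = p_1/p_2.
So 0.75·p_2·q_2 = 0.25·p_1·q_1; combined with the budget, a share 0.75 of income goes to q_1.
Demand: q_1*(p_1,p_2,I) = 0.75·I/p_1 and q_2* = 0.25·I/p_2.
At p_1=6, p_2=10.5, I=152: q_1* = 0.75·152/6 = 19.
At I' = 182.4: q_1* = 22.8. Change: 22.8 − 19 = 3.8.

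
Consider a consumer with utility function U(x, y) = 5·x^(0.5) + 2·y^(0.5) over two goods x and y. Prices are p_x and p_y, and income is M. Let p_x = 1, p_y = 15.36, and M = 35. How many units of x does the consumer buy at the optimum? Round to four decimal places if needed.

x* = 34.6392

MU_x ∝ 5·x^(-0.5), MU_y ∝ 2·y^(-0.5), so MRS = (5/2)·(y/x)^(0.5) = p_x/p_y.
Hence y/x = ((2/5)·p_x/p_y)^(1/(0.5)), i.e. raised to the 2 power.
With the ratio pinned down, the budget gives x* = M/(p_x + p_y·(y/x)) and y* = (y/x)·x*.
Numerically y/x = 0.000678, so x* = 35/(1 + 15.36·0.000678) = 34.6392.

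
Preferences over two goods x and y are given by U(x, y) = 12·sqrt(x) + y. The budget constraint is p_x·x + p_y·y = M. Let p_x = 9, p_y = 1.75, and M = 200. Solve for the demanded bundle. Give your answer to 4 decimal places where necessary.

x* = 1.3611, y* = 107.2857

Plugging in: x* = (6·1.75/9)² = 1.3611, y* = 107.2857.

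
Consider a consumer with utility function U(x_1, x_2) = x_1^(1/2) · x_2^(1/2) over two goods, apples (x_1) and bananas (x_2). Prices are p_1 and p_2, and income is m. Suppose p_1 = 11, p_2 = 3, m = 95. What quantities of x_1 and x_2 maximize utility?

MU_x_1/MU_x_2 = (0.5·x_2)/(0.5·x_1); tangency sets this equal to p_1/p_2.
So 0.5·p_2·x_2 = 0.5·p_1·x_1; combined with the budget, a share 0.5 of income goes to x_1.
Demand: x_1*(p_1,p_2,m) = 0.5·m/p_1 and x_2* = 0.5·m/p_2.
At p_1=11, p_2=3, m=95: x_1* = 0.5·95/11 = 4.3182, x_2* = 15.8333.

x_1* = 4.3182, x_2* = 15.8333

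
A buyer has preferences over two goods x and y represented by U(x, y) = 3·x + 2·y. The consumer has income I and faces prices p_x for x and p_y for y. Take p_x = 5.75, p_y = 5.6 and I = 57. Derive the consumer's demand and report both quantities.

x* = 9.913, y* = 0

Linear utility — the consumer picks whichever good has higher MU/price: 3/5.75 = 0.5217 vs 2/5.6 = 0.3571.
x gives more utility per dollar, so spend all income on x: x* = I/p_x, y* = 0.
Numerically: x* = 9.913, y* = 0.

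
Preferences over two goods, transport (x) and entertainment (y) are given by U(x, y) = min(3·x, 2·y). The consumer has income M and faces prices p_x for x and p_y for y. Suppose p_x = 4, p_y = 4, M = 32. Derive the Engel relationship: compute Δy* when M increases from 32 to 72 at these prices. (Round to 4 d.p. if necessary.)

With perfect complements, no substitution: consume in ratio x:y = 2:3.
Budget: p_x·x + p_y·(3/2)·x = M, so (2·p_x + 3·p_y)·x = 2·M.
Demand: x*(p_x,p_y,M) = 2·M/(2·p_x + 3·p_y), y* = 3·M/(2·p_x + 3·p_y).
Here 2·4 + 3·4 = 20, giving y* = 4.8.
At M' = 72: y* = 10.8. Change: 10.8 − 4.8 = 6.

Δy* = 6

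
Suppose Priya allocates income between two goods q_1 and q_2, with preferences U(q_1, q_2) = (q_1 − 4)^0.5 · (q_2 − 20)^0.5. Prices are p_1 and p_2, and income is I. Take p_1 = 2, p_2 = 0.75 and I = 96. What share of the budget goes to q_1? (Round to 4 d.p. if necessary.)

share on q_1 = 0.4635

Discretionary income = 96 − 4·2 − 20·0.75 = 73; q_1* = 4 + 0.5·73/2 = 22.25; q_2* = 20 + 0.5·73/0.75 = 68.6667.
Expenditure on q_1: 2·22.25 = 44.5; share = 0.4635.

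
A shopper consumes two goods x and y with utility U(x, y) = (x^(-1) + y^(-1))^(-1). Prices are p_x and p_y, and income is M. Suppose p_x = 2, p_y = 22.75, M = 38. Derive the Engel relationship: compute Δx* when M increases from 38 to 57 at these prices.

Δx* = 2.1726

MRS = MU_x/MU_y = (y/x)^(2). Set equal to p_x/p_y.
Hence y/x = (p_x/p_y)^(1/(2)), i.e. raised to the 0.5 power.
With the ratio pinned down, the budget gives x* = M/(p_x + p_y·(y/x)) and y* = (y/x)·x*.
Numerically y/x = 0.2965, so x* = 38/(2 + 22.75·0.2965) = 4.3452.
At M' = 57: x* = 6.5177. Change: 6.5177 − 4.3452 = 2.1726.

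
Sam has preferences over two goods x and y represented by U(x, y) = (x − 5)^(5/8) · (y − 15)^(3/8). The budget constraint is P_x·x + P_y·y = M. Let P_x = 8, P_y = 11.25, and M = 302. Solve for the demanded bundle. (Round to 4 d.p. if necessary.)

Discretionary income = 302 − 5·8 − 15·11.25 = 93.25; x* = 5 + 0.625·93.25/8 = 12.2852; y* = 15 + 0.375·93.25/11.25 = 18.1083.

x* = 12.2852, y* = 18.1083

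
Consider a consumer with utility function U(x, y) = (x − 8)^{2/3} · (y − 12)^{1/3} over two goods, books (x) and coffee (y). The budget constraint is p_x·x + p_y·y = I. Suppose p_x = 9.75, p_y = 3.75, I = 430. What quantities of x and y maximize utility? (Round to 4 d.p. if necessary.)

This is Cobb-Douglas in (x−8, y−12): tangency gives 2/3·p_y·(y−12) = 1/3·p_x·(x−8).
After buying the subsistence bundle (8, 12), a share 2/3 of the remaining income goes to x: x* = 8 + 2/3·(I − 8p_x − 12p_y)/p_x.
Discretionary income = 430 − 8·9.75 − 12·3.75 = 307; x* = 8 + 2/3·307/9.75 = 28.9915; y* = 12 + 1/3·307/3.75 = 39.2889.

x* = 28.9915, y* = 39.2889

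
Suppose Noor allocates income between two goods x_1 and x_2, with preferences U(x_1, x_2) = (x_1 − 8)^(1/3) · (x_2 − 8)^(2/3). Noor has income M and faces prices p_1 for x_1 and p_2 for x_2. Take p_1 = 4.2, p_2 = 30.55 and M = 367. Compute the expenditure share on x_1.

Let x_1' = x_1−8, x_2' = x_2−8. MRS = (1/2)·x_2'/x_1' = p_1/p_2.
After buying the subsistence bundle (8, 8), a share 1/3 of the remaining income goes to x_1: x_1* = 8 + 1/3·(M − 8p_1 − 8p_2)/p_1.
Discretionary income = 367 − 8·4.2 − 8·30.55 = 89; x_1* = 8 + 1/3·89/4.2 = 15.0635; x_2* = 8 + 2/3·89/30.55 = 9.9422.
Expenditure on x_1: 4.2·15.0635 = 63.2667; share = 0.1724.

share on x_1 = 0.1724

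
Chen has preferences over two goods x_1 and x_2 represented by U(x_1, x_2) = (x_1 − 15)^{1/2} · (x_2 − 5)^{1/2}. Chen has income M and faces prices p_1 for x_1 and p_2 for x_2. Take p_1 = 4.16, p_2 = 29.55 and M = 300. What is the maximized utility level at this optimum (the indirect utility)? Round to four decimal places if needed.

MRS = (x_2−5)/(x_1−15). Tangency with p_1/p_2 gives x_2−5 = (p_1/p_2)·(x_1−15).
After buying the subsistence bundle (15, 5), a share 0.5 of the remaining income goes to x_1: x_1* = 15 + 0.5·(M − 15p_1 − 5p_2)/p_1.
Discretionary income = 300 − 15·4.16 − 5·29.55 = 89.85; x_1* = 15 + 0.5·89.85/4.16 = 25.7993; x_2* = 5 + 0.5·89.85/29.55 = 6.5203.
Utility at the optimum: U(25.7993, 6.5203) = 4.0519.

V = 4.0519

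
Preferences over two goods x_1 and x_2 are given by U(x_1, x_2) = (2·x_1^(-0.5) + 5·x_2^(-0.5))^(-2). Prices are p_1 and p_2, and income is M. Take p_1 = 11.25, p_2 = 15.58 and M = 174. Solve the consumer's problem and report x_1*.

From the CES first-order condition, (2/5)·(x_2/x_1)^(1.5) = p_1/p_2.
Solve for the ratio: x_2/x_1 = [(5/2)·p_1/p_2]^(2/3).
With the ratio pinned down, the budget gives x_1* = M/(p_1 + p_2·(x_2/x_1)) and x_2* = (x_2/x_1)·x_1*.
Numerically x_2/x_1 = 1.482575, so x_1* = 174/(11.25 + 15.58·1.482575) = 5.0657.

x_1* = 5.0657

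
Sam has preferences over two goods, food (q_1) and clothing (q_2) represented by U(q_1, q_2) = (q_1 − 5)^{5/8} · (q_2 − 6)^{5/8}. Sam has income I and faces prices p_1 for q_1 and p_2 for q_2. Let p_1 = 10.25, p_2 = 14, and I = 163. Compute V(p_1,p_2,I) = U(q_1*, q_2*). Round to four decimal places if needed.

V = 1.2016

Let q_1' = q_1−5, q_2' = q_2−6. MRS = q_2'/q_1' = p_1/p_2.
After buying the subsistence bundle (5, 6), a share 0.5 of the remaining income goes to q_1: q_1* = 5 + 0.5·(I − 5p_1 − 6p_2)/p_1.
Discretionary income = 163 − 5·10.25 − 6·14 = 27.75; q_1* = 5 + 0.5·27.75/10.25 = 6.3537; q_2* = 6 + 0.5·27.75/14 = 6.9911.
Utility at the optimum: U(6.3537, 6.9911) = 1.2016.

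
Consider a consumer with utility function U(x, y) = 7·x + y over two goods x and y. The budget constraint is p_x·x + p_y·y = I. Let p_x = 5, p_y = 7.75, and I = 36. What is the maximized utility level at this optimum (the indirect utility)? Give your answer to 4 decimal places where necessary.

V = 50.4

Perfect substitutes: compare marginal utility per dollar. 7/p_x vs 1/p_y → 1.4 vs 0.129.
x gives more utility per dollar, so spend all income on x: x* = I/p_x, y* = 0.
Numerically: x* = 7.2, y* = 0.
Utility at the optimum: U(7.2, 0) = 50.4.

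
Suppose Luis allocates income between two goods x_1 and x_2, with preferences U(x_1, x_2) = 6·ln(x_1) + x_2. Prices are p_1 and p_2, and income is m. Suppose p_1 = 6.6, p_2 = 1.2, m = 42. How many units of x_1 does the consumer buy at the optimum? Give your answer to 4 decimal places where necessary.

x_1* = 1.0909

So x_1*(p_1,p_2) = 6·p_2/p_1, independent of income; and x_2* = (m − 6·p_2)/p_2.
At the given prices: x_1* = 6·1.2/6.6 = 1.0909.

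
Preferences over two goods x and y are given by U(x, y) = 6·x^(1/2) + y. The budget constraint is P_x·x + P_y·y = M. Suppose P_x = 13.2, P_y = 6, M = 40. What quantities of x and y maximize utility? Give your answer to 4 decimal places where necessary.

x* = 1.8595, y* = 2.5758

MU_x = 3/√x, MU_y = 1. Tangency: 3/√x = P_x/P_y.
Thus x* = (3·P_y/P_x)² — independent of M — with the rest of income spent on y.
Plugging in: x* = (3·6/13.2)² = 1.8595, y* = 2.5758.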